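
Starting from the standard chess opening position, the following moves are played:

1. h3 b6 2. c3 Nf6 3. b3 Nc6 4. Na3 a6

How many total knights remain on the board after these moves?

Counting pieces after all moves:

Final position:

  a b c d e f g h
  ─────────────────
8│♜ · ♝ ♛ ♚ ♝ · ♜│8
7│· · ♟ ♟ ♟ ♟ ♟ ♟│7
6│♟ ♟ ♞ · · ♞ · ·│6
5│· · · · · · · ·│5
4│· · · · · · · ·│4
3│♘ ♙ ♙ · · · · ♙│3
2│♙ · · ♙ ♙ ♙ ♙ ·│2
1│♖ · ♗ ♕ ♔ ♗ ♘ ♖│1
  ─────────────────
  a b c d e f g h


4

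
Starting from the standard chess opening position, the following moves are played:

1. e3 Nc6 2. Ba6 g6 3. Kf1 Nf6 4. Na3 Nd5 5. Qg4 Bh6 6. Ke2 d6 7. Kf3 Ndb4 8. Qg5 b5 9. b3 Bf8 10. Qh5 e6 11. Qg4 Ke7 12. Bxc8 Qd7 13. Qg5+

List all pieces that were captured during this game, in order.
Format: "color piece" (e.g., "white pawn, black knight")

Tracking captures:
  Bxc8: captured black bishop

black bishop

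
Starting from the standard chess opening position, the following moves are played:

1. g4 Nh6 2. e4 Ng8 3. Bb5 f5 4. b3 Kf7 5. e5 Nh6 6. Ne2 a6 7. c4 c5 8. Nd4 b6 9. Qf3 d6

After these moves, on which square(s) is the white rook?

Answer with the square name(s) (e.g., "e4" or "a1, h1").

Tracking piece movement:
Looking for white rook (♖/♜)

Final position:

  a b c d e f g h
  ─────────────────
8│♜ ♞ ♝ ♛ · ♝ · ♜│8
7│· · · · ♟ ♚ ♟ ♟│7
6│♟ ♟ · ♟ · · · ♞│6
5│· ♗ ♟ · ♙ ♟ · ·│5
4│· · ♙ ♘ · · ♙ ·│4
3│· ♙ · · · ♕ · ·│3
2│♙ · · ♙ · ♙ · ♙│2
1│♖ ♘ ♗ · ♔ · · ♖│1
  ─────────────────
  a b c d e f g h


a1, h1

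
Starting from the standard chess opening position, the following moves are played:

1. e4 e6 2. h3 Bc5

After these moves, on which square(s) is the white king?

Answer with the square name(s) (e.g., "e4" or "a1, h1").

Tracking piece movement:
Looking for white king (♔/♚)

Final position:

  a b c d e f g h
  ─────────────────
8│♜ ♞ ♝ ♛ ♚ · ♞ ♜│8
7│♟ ♟ ♟ ♟ · ♟ ♟ ♟│7
6│· · · · ♟ · · ·│6
5│· · ♝ · · · · ·│5
4│· · · · ♙ · · ·│4
3│· · · · · · · ♙│3
2│♙ ♙ ♙ ♙ · ♙ ♙ ·│2
1│♖ ♘ ♗ ♕ ♔ ♗ ♘ ♖│1
  ─────────────────
  a b c d e f g h


e1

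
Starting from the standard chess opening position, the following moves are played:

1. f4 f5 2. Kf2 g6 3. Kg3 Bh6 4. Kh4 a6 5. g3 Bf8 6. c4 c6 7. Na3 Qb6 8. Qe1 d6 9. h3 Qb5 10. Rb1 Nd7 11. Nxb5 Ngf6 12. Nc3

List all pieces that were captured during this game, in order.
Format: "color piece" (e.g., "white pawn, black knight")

Tracking captures:
  Nxb5: captured black queen

black queen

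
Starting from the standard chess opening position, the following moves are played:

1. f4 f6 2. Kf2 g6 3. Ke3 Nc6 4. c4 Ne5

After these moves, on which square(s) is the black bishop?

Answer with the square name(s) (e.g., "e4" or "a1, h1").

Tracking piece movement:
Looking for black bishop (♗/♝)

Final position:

  a b c d e f g h
  ─────────────────
8│♜ · ♝ ♛ ♚ ♝ ♞ ♜│8
7│♟ ♟ ♟ ♟ ♟ · · ♟│7
6│· · · · · ♟ ♟ ·│6
5│· · · · ♞ · · ·│5
4│· · ♙ · · ♙ · ·│4
3│· · · · ♔ · · ·│3
2│♙ ♙ · ♙ ♙ · ♙ ♙│2
1│♖ ♘ ♗ ♕ · ♗ ♘ ♖│1
  ─────────────────
  a b c d e f g h


c8, f8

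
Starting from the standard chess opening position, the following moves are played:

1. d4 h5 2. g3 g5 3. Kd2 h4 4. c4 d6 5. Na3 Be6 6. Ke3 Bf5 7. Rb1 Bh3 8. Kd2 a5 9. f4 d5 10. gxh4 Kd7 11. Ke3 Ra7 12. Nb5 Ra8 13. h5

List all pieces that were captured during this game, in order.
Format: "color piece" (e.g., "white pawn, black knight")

Tracking captures:
  gxh4: captured black pawn

black pawn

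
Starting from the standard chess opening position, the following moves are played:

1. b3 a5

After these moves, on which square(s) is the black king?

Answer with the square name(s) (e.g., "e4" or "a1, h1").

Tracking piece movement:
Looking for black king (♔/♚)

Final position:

  a b c d e f g h
  ─────────────────
8│♜ ♞ ♝ ♛ ♚ ♝ ♞ ♜│8
7│· ♟ ♟ ♟ ♟ ♟ ♟ ♟│7
6│· · · · · · · ·│6
5│♟ · · · · · · ·│5
4│· · · · · · · ·│4
3│· ♙ · · · · · ·│3
2│♙ · ♙ ♙ ♙ ♙ ♙ ♙│2
1│♖ ♘ ♗ ♕ ♔ ♗ ♘ ♖│1
  ─────────────────
  a b c d e f g h


e8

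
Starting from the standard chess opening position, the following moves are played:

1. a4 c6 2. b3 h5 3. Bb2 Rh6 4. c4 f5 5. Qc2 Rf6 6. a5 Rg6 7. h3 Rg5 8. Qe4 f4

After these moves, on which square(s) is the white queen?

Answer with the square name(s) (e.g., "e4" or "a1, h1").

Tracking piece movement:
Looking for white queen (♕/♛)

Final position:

  a b c d e f g h
  ─────────────────
8│♜ ♞ ♝ ♛ ♚ ♝ ♞ ·│8
7│♟ ♟ · ♟ ♟ · ♟ ·│7
6│· · ♟ · · · · ·│6
5│♙ · · · · · ♜ ♟│5
4│· · ♙ · ♕ ♟ · ·│4
3│· ♙ · · · · · ♙│3
2│· ♗ · ♙ ♙ ♙ ♙ ·│2
1│♖ ♘ · · ♔ ♗ ♘ ♖│1
  ─────────────────
  a b c d e f g h


e4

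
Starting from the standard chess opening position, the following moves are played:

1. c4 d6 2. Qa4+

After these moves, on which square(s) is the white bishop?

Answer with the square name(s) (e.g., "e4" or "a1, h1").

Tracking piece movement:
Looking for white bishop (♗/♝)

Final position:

  a b c d e f g h
  ─────────────────
8│♜ ♞ ♝ ♛ ♚ ♝ ♞ ♜│8
7│♟ ♟ ♟ · ♟ ♟ ♟ ♟│7
6│· · · ♟ · · · ·│6
5│· · · · · · · ·│5
4│♕ · ♙ · · · · ·│4
3│· · · · · · · ·│3
2│♙ ♙ · ♙ ♙ ♙ ♙ ♙│2
1│♖ ♘ ♗ · ♔ ♗ ♘ ♖│1
  ─────────────────
  a b c d e f g h


c1, f1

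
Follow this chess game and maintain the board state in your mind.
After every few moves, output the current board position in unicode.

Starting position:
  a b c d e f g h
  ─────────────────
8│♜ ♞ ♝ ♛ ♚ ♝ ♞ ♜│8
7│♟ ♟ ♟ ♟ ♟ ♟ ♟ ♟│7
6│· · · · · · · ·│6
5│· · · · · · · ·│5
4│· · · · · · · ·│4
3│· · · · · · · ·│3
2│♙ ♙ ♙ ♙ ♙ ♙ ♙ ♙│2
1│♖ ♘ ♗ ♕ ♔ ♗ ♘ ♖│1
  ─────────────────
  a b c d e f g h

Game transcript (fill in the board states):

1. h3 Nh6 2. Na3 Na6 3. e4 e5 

  a b c d e f g h
  ─────────────────
8│♜ · ♝ ♛ ♚ ♝ · ♜│8
7│♟ ♟ ♟ ♟ · ♟ ♟ ♟│7
6│♞ · · · · · · ♞│6
5│· · · · ♟ · · ·│5
4│· · · · ♙ · · ·│4
3│♘ · · · · · · ♙│3
2│♙ ♙ ♙ ♙ · ♙ ♙ ·│2
1│♖ · ♗ ♕ ♔ ♗ ♘ ♖│1
  ─────────────────
  a b c d e f g h

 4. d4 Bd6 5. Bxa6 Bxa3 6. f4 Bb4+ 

  a b c d e f g h
  ─────────────────
8│♜ · ♝ ♛ ♚ · · ♜│8
7│♟ ♟ ♟ ♟ · ♟ ♟ ♟│7
6│♗ · · · · · · ♞│6
5│· · · · ♟ · · ·│5
4│· ♝ · ♙ ♙ ♙ · ·│4
3│· · · · · · · ♙│3
2│♙ ♙ ♙ · · · ♙ ·│2
1│♖ · ♗ ♕ ♔ · ♘ ♖│1
  ─────────────────
  a b c d e f g h

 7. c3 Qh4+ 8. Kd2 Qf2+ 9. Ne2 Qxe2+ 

  a b c d e f g h
  ─────────────────
8│♜ · ♝ · ♚ · · ♜│8
7│♟ ♟ ♟ ♟ · ♟ ♟ ♟│7
6│♗ · · · · · · ♞│6
5│· · · · ♟ · · ·│5
4│· ♝ · ♙ ♙ ♙ · ·│4
3│· · ♙ · · · · ♙│3
2│♙ ♙ · ♔ ♛ · ♙ ·│2
1│♖ · ♗ ♕ · · · ♖│1
  ─────────────────
  a b c d e f g h

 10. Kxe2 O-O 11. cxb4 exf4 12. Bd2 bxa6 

  a b c d e f g h
  ─────────────────
8│♜ · ♝ · · ♜ ♚ ·│8
7│♟ · ♟ ♟ · ♟ ♟ ♟│7
6│♟ · · · · · · ♞│6
5│· · · · · · · ·│5
4│· ♙ · ♙ ♙ ♟ · ·│4
3│· · · · · · · ♙│3
2│♙ ♙ · ♗ ♔ · ♙ ·│2
1│♖ · · ♕ · · · ♖│1
  ─────────────────
  a b c d e f g h

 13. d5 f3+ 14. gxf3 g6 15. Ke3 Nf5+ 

  a b c d e f g h
  ─────────────────
8│♜ · ♝ · · ♜ ♚ ·│8
7│♟ · ♟ ♟ · ♟ · ♟│7
6│♟ · · · · · ♟ ·│6
5│· · · ♙ · ♞ · ·│5
4│· ♙ · · ♙ · · ·│4
3│· · · · ♔ ♙ · ♙│3
2│♙ ♙ · ♗ · · · ·│2
1│♖ · · ♕ · · · ♖│1
  ─────────────────
  a b c d e f g h



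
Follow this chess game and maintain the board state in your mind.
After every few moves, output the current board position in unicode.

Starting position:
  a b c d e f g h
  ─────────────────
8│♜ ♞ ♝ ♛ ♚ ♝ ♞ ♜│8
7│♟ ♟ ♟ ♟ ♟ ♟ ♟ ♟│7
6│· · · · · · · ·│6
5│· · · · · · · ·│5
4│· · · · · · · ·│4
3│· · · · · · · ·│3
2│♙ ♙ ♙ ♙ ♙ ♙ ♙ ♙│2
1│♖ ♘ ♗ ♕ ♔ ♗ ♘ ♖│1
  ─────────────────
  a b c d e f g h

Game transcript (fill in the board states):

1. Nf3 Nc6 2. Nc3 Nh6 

  a b c d e f g h
  ─────────────────
8│♜ · ♝ ♛ ♚ ♝ · ♜│8
7│♟ ♟ ♟ ♟ ♟ ♟ ♟ ♟│7
6│· · ♞ · · · · ♞│6
5│· · · · · · · ·│5
4│· · · · · · · ·│4
3│· · ♘ · · ♘ · ·│3
2│♙ ♙ ♙ ♙ ♙ ♙ ♙ ♙│2
1│♖ · ♗ ♕ ♔ ♗ · ♖│1
  ─────────────────
  a b c d e f g h

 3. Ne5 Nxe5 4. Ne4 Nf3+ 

  a b c d e f g h
  ─────────────────
8│♜ · ♝ ♛ ♚ ♝ · ♜│8
7│♟ ♟ ♟ ♟ ♟ ♟ ♟ ♟│7
6│· · · · · · · ♞│6
5│· · · · · · · ·│5
4│· · · · ♘ · · ·│4
3│· · · · · ♞ · ·│3
2│♙ ♙ ♙ ♙ ♙ ♙ ♙ ♙│2
1│♖ · ♗ ♕ ♔ ♗ · ♖│1
  ─────────────────
  a b c d e f g h

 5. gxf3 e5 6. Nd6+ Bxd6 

  a b c d e f g h
  ─────────────────
8│♜ · ♝ ♛ ♚ · · ♜│8
7│♟ ♟ ♟ ♟ · ♟ ♟ ♟│7
6│· · · ♝ · · · ♞│6
5│· · · · ♟ · · ·│5
4│· · · · · · · ·│4
3│· · · · · ♙ · ·│3
2│♙ ♙ ♙ ♙ ♙ ♙ · ♙│2
1│♖ · ♗ ♕ ♔ ♗ · ♖│1
  ─────────────────
  a b c d e f g h

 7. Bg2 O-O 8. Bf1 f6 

  a b c d e f g h
  ─────────────────
8│♜ · ♝ ♛ · ♜ ♚ ·│8
7│♟ ♟ ♟ ♟ · · ♟ ♟│7
6│· · · ♝ · ♟ · ♞│6
5│· · · · ♟ · · ·│5
4│· · · · · · · ·│4
3│· · · · · ♙ · ·│3
2│♙ ♙ ♙ ♙ ♙ ♙ · ♙│2
1│♖ · ♗ ♕ ♔ ♗ · ♖│1
  ─────────────────
  a b c d e f g h

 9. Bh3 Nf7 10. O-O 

  a b c d e f g h
  ─────────────────
8│♜ · ♝ ♛ · ♜ ♚ ·│8
7│♟ ♟ ♟ ♟ · ♞ ♟ ♟│7
6│· · · ♝ · ♟ · ·│6
5│· · · · ♟ · · ·│5
4│· · · · · · · ·│4
3│· · · · · ♙ · ♗│3
2│♙ ♙ ♙ ♙ ♙ ♙ · ♙│2
1│♖ · ♗ ♕ · ♖ ♔ ·│1
  ─────────────────
  a b c d e f g h


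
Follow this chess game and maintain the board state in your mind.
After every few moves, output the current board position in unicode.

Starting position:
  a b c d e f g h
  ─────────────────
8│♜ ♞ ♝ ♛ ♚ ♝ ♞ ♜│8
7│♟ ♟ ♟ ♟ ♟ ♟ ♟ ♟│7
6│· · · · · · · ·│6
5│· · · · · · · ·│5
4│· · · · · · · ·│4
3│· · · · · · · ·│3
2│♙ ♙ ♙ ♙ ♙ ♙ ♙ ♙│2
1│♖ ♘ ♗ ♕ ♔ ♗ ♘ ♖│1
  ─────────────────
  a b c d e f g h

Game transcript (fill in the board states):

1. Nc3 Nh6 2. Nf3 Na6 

  a b c d e f g h
  ─────────────────
8│♜ · ♝ ♛ ♚ ♝ · ♜│8
7│♟ ♟ ♟ ♟ ♟ ♟ ♟ ♟│7
6│♞ · · · · · · ♞│6
5│· · · · · · · ·│5
4│· · · · · · · ·│4
3│· · ♘ · · ♘ · ·│3
2│♙ ♙ ♙ ♙ ♙ ♙ ♙ ♙│2
1│♖ · ♗ ♕ ♔ ♗ · ♖│1
  ─────────────────
  a b c d e f g h

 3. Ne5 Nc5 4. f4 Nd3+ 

  a b c d e f g h
  ─────────────────
8│♜ · ♝ ♛ ♚ ♝ · ♜│8
7│♟ ♟ ♟ ♟ ♟ ♟ ♟ ♟│7
6│· · · · · · · ♞│6
5│· · · · ♘ · · ·│5
4│· · · · · ♙ · ·│4
3│· · ♘ ♞ · · · ·│3
2│♙ ♙ ♙ ♙ ♙ · ♙ ♙│2
1│♖ · ♗ ♕ ♔ ♗ · ♖│1
  ─────────────────
  a b c d e f g h

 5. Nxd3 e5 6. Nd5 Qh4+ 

  a b c d e f g h
  ─────────────────
8│♜ · ♝ · ♚ ♝ · ♜│8
7│♟ ♟ ♟ ♟ · ♟ ♟ ♟│7
6│· · · · · · · ♞│6
5│· · · ♘ ♟ · · ·│5
4│· · · · · ♙ · ♛│4
3│· · · ♘ · · · ·│3
2│♙ ♙ ♙ ♙ ♙ · ♙ ♙│2
1│♖ · ♗ ♕ ♔ ♗ · ♖│1
  ─────────────────
  a b c d e f g h

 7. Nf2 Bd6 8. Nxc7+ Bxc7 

  a b c d e f g h
  ─────────────────
8│♜ · ♝ · ♚ · · ♜│8
7│♟ ♟ ♝ ♟ · ♟ ♟ ♟│7
6│· · · · · · · ♞│6
5│· · · · ♟ · · ·│5
4│· · · · · ♙ · ♛│4
3│· · · · · · · ·│3
2│♙ ♙ ♙ ♙ ♙ ♘ ♙ ♙│2
1│♖ · ♗ ♕ ♔ ♗ · ♖│1
  ─────────────────
  a b c d e f g h

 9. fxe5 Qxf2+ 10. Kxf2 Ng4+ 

  a b c d e f g h
  ─────────────────
8│♜ · ♝ · ♚ · · ♜│8
7│♟ ♟ ♝ ♟ · ♟ ♟ ♟│7
6│· · · · · · · ·│6
5│· · · · ♙ · · ·│5
4│· · · · · · ♞ ·│4
3│· · · · · · · ·│3
2│♙ ♙ ♙ ♙ ♙ ♔ ♙ ♙│2
1│♖ · ♗ ♕ · ♗ · ♖│1
  ─────────────────
  a b c d e f g h



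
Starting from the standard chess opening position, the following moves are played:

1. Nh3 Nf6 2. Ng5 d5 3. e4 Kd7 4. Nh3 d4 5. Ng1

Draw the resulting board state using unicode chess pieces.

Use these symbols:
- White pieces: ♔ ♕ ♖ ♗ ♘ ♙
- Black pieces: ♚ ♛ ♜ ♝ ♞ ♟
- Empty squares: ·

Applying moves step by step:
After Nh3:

♜ ♞ ♝ ♛ ♚ ♝ ♞ ♜
♟ ♟ ♟ ♟ ♟ ♟ ♟ ♟
· · · · · · · ·
· · · · · · · ·
· · · · · · · ·
· · · · · · · ♘
♙ ♙ ♙ ♙ ♙ ♙ ♙ ♙
♖ ♘ ♗ ♕ ♔ ♗ · ♖


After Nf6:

♜ ♞ ♝ ♛ ♚ ♝ · ♜
♟ ♟ ♟ ♟ ♟ ♟ ♟ ♟
· · · · · ♞ · ·
· · · · · · · ·
· · · · · · · ·
· · · · · · · ♘
♙ ♙ ♙ ♙ ♙ ♙ ♙ ♙
♖ ♘ ♗ ♕ ♔ ♗ · ♖


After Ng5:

♜ ♞ ♝ ♛ ♚ ♝ · ♜
♟ ♟ ♟ ♟ ♟ ♟ ♟ ♟
· · · · · ♞ · ·
· · · · · · ♘ ·
· · · · · · · ·
· · · · · · · ·
♙ ♙ ♙ ♙ ♙ ♙ ♙ ♙
♖ ♘ ♗ ♕ ♔ ♗ · ♖


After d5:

♜ ♞ ♝ ♛ ♚ ♝ · ♜
♟ ♟ ♟ · ♟ ♟ ♟ ♟
· · · · · ♞ · ·
· · · ♟ · · ♘ ·
· · · · · · · ·
· · · · · · · ·
♙ ♙ ♙ ♙ ♙ ♙ ♙ ♙
♖ ♘ ♗ ♕ ♔ ♗ · ♖


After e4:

♜ ♞ ♝ ♛ ♚ ♝ · ♜
♟ ♟ ♟ · ♟ ♟ ♟ ♟
· · · · · ♞ · ·
· · · ♟ · · ♘ ·
· · · · ♙ · · ·
· · · · · · · ·
♙ ♙ ♙ ♙ · ♙ ♙ ♙
♖ ♘ ♗ ♕ ♔ ♗ · ♖


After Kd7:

♜ ♞ ♝ ♛ · ♝ · ♜
♟ ♟ ♟ ♚ ♟ ♟ ♟ ♟
· · · · · ♞ · ·
· · · ♟ · · ♘ ·
· · · · ♙ · · ·
· · · · · · · ·
♙ ♙ ♙ ♙ · ♙ ♙ ♙
♖ ♘ ♗ ♕ ♔ ♗ · ♖


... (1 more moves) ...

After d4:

♜ ♞ ♝ ♛ · ♝ · ♜
♟ ♟ ♟ ♚ ♟ ♟ ♟ ♟
· · · · · ♞ · ·
· · · · · · · ·
· · · ♟ ♙ · · ·
· · · · · · · ♘
♙ ♙ ♙ ♙ · ♙ ♙ ♙
♖ ♘ ♗ ♕ ♔ ♗ · ♖


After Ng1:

♜ ♞ ♝ ♛ · ♝ · ♜
♟ ♟ ♟ ♚ ♟ ♟ ♟ ♟
· · · · · ♞ · ·
· · · · · · · ·
· · · ♟ ♙ · · ·
· · · · · · · ·
♙ ♙ ♙ ♙ · ♙ ♙ ♙
♖ ♘ ♗ ♕ ♔ ♗ ♘ ♖



  a b c d e f g h
  ─────────────────
8│♜ ♞ ♝ ♛ · ♝ · ♜│8
7│♟ ♟ ♟ ♚ ♟ ♟ ♟ ♟│7
6│· · · · · ♞ · ·│6
5│· · · · · · · ·│5
4│· · · ♟ ♙ · · ·│4
3│· · · · · · · ·│3
2│♙ ♙ ♙ ♙ · ♙ ♙ ♙│2
1│♖ ♘ ♗ ♕ ♔ ♗ ♘ ♖│1
  ─────────────────
  a b c d e f g h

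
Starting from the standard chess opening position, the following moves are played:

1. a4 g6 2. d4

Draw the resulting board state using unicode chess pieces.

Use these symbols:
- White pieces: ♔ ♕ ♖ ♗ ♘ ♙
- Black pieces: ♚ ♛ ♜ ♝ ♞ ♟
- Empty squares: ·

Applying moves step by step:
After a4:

♜ ♞ ♝ ♛ ♚ ♝ ♞ ♜
♟ ♟ ♟ ♟ ♟ ♟ ♟ ♟
· · · · · · · ·
· · · · · · · ·
♙ · · · · · · ·
· · · · · · · ·
· ♙ ♙ ♙ ♙ ♙ ♙ ♙
♖ ♘ ♗ ♕ ♔ ♗ ♘ ♖


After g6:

♜ ♞ ♝ ♛ ♚ ♝ ♞ ♜
♟ ♟ ♟ ♟ ♟ ♟ · ♟
· · · · · · ♟ ·
· · · · · · · ·
♙ · · · · · · ·
· · · · · · · ·
· ♙ ♙ ♙ ♙ ♙ ♙ ♙
♖ ♘ ♗ ♕ ♔ ♗ ♘ ♖


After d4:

♜ ♞ ♝ ♛ ♚ ♝ ♞ ♜
♟ ♟ ♟ ♟ ♟ ♟ · ♟
· · · · · · ♟ ·
· · · · · · · ·
♙ · · ♙ · · · ·
· · · · · · · ·
· ♙ ♙ · ♙ ♙ ♙ ♙
♖ ♘ ♗ ♕ ♔ ♗ ♘ ♖



  a b c d e f g h
  ─────────────────
8│♜ ♞ ♝ ♛ ♚ ♝ ♞ ♜│8
7│♟ ♟ ♟ ♟ ♟ ♟ · ♟│7
6│· · · · · · ♟ ·│6
5│· · · · · · · ·│5
4│♙ · · ♙ · · · ·│4
3│· · · · · · · ·│3
2│· ♙ ♙ · ♙ ♙ ♙ ♙│2
1│♖ ♘ ♗ ♕ ♔ ♗ ♘ ♖│1
  ─────────────────
  a b c d e f g h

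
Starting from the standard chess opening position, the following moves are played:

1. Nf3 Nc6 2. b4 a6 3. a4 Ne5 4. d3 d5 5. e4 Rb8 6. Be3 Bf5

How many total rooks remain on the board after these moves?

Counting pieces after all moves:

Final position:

  a b c d e f g h
  ─────────────────
8│· ♜ · ♛ ♚ ♝ ♞ ♜│8
7│· ♟ ♟ · ♟ ♟ ♟ ♟│7
6│♟ · · · · · · ·│6
5│· · · ♟ ♞ ♝ · ·│5
4│♙ ♙ · · ♙ · · ·│4
3│· · · ♙ ♗ ♘ · ·│3
2│· · ♙ · · ♙ ♙ ♙│2
1│♖ ♘ · ♕ ♔ ♗ · ♖│1
  ─────────────────
  a b c d e f g h


4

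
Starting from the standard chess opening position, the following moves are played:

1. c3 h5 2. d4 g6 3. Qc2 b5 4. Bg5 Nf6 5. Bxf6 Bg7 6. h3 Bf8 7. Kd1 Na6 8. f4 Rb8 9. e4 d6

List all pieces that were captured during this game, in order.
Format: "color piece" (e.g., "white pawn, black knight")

Tracking captures:
  Bxf6: captured black knight

black knight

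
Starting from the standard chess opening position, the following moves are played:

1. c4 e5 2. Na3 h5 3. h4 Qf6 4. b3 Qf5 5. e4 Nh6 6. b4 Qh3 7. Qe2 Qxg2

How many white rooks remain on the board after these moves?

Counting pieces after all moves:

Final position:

  a b c d e f g h
  ─────────────────
8│♜ ♞ ♝ · ♚ ♝ · ♜│8
7│♟ ♟ ♟ ♟ · ♟ ♟ ·│7
6│· · · · · · · ♞│6
5│· · · · ♟ · · ♟│5
4│· ♙ ♙ · ♙ · · ♙│4
3│♘ · · · · · · ·│3
2│♙ · · ♙ ♕ ♙ ♛ ·│2
1│♖ · ♗ · ♔ ♗ ♘ ♖│1
  ─────────────────
  a b c d e f g h


2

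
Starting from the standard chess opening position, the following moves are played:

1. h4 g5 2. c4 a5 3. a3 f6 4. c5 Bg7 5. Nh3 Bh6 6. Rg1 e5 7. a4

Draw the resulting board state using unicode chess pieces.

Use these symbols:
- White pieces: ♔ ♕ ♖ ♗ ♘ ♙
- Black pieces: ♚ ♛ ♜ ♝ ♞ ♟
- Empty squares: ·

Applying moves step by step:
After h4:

♜ ♞ ♝ ♛ ♚ ♝ ♞ ♜
♟ ♟ ♟ ♟ ♟ ♟ ♟ ♟
· · · · · · · ·
· · · · · · · ·
· · · · · · · ♙
· · · · · · · ·
♙ ♙ ♙ ♙ ♙ ♙ ♙ ·
♖ ♘ ♗ ♕ ♔ ♗ ♘ ♖


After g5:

♜ ♞ ♝ ♛ ♚ ♝ ♞ ♜
♟ ♟ ♟ ♟ ♟ ♟ · ♟
· · · · · · · ·
· · · · · · ♟ ·
· · · · · · · ♙
· · · · · · · ·
♙ ♙ ♙ ♙ ♙ ♙ ♙ ·
♖ ♘ ♗ ♕ ♔ ♗ ♘ ♖


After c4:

♜ ♞ ♝ ♛ ♚ ♝ ♞ ♜
♟ ♟ ♟ ♟ ♟ ♟ · ♟
· · · · · · · ·
· · · · · · ♟ ·
· · ♙ · · · · ♙
· · · · · · · ·
♙ ♙ · ♙ ♙ ♙ ♙ ·
♖ ♘ ♗ ♕ ♔ ♗ ♘ ♖


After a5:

♜ ♞ ♝ ♛ ♚ ♝ ♞ ♜
· ♟ ♟ ♟ ♟ ♟ · ♟
· · · · · · · ·
♟ · · · · · ♟ ·
· · ♙ · · · · ♙
· · · · · · · ·
♙ ♙ · ♙ ♙ ♙ ♙ ·
♖ ♘ ♗ ♕ ♔ ♗ ♘ ♖


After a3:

♜ ♞ ♝ ♛ ♚ ♝ ♞ ♜
· ♟ ♟ ♟ ♟ ♟ · ♟
· · · · · · · ·
♟ · · · · · ♟ ·
· · ♙ · · · · ♙
♙ · · · · · · ·
· ♙ · ♙ ♙ ♙ ♙ ·
♖ ♘ ♗ ♕ ♔ ♗ ♘ ♖


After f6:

♜ ♞ ♝ ♛ ♚ ♝ ♞ ♜
· ♟ ♟ ♟ ♟ · · ♟
· · · · · ♟ · ·
♟ · · · · · ♟ ·
· · ♙ · · · · ♙
♙ · · · · · · ·
· ♙ · ♙ ♙ ♙ ♙ ·
♖ ♘ ♗ ♕ ♔ ♗ ♘ ♖


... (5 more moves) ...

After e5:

♜ ♞ ♝ ♛ ♚ · ♞ ♜
· ♟ ♟ ♟ · · · ♟
· · · · · ♟ · ♝
♟ · ♙ · ♟ · ♟ ·
· · · · · · · ♙
♙ · · · · · · ♘
· ♙ · ♙ ♙ ♙ ♙ ·
♖ ♘ ♗ ♕ ♔ ♗ ♖ ·


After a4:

♜ ♞ ♝ ♛ ♚ · ♞ ♜
· ♟ ♟ ♟ · · · ♟
· · · · · ♟ · ♝
♟ · ♙ · ♟ · ♟ ·
♙ · · · · · · ♙
· · · · · · · ♘
· ♙ · ♙ ♙ ♙ ♙ ·
♖ ♘ ♗ ♕ ♔ ♗ ♖ ·



  a b c d e f g h
  ─────────────────
8│♜ ♞ ♝ ♛ ♚ · ♞ ♜│8
7│· ♟ ♟ ♟ · · · ♟│7
6│· · · · · ♟ · ♝│6
5│♟ · ♙ · ♟ · ♟ ·│5
4│♙ · · · · · · ♙│4
3│· · · · · · · ♘│3
2│· ♙ · ♙ ♙ ♙ ♙ ·│2
1│♖ ♘ ♗ ♕ ♔ ♗ ♖ ·│1
  ─────────────────
  a b c d e f g h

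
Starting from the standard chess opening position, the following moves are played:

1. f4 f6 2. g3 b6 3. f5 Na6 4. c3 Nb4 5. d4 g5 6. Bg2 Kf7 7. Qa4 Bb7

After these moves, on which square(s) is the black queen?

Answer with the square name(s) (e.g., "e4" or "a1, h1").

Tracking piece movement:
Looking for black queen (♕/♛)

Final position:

  a b c d e f g h
  ─────────────────
8│♜ · · ♛ · ♝ ♞ ♜│8
7│♟ ♝ ♟ ♟ ♟ ♚ · ♟│7
6│· ♟ · · · ♟ · ·│6
5│· · · · · ♙ ♟ ·│5
4│♕ ♞ · ♙ · · · ·│4
3│· · ♙ · · · ♙ ·│3
2│♙ ♙ · · ♙ · ♗ ♙│2
1│♖ ♘ ♗ · ♔ · ♘ ♖│1
  ─────────────────
  a b c d e f g h


d8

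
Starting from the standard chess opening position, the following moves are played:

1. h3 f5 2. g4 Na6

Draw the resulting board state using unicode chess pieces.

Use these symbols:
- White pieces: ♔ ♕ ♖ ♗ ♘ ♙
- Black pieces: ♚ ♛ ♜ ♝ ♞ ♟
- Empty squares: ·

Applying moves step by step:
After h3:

♜ ♞ ♝ ♛ ♚ ♝ ♞ ♜
♟ ♟ ♟ ♟ ♟ ♟ ♟ ♟
· · · · · · · ·
· · · · · · · ·
· · · · · · · ·
· · · · · · · ♙
♙ ♙ ♙ ♙ ♙ ♙ ♙ ·
♖ ♘ ♗ ♕ ♔ ♗ ♘ ♖


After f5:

♜ ♞ ♝ ♛ ♚ ♝ ♞ ♜
♟ ♟ ♟ ♟ ♟ · ♟ ♟
· · · · · · · ·
· · · · · ♟ · ·
· · · · · · · ·
· · · · · · · ♙
♙ ♙ ♙ ♙ ♙ ♙ ♙ ·
♖ ♘ ♗ ♕ ♔ ♗ ♘ ♖


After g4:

♜ ♞ ♝ ♛ ♚ ♝ ♞ ♜
♟ ♟ ♟ ♟ ♟ · ♟ ♟
· · · · · · · ·
· · · · · ♟ · ·
· · · · · · ♙ ·
· · · · · · · ♙
♙ ♙ ♙ ♙ ♙ ♙ · ·
♖ ♘ ♗ ♕ ♔ ♗ ♘ ♖


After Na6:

♜ · ♝ ♛ ♚ ♝ ♞ ♜
♟ ♟ ♟ ♟ ♟ · ♟ ♟
♞ · · · · · · ·
· · · · · ♟ · ·
· · · · · · ♙ ·
· · · · · · · ♙
♙ ♙ ♙ ♙ ♙ ♙ · ·
♖ ♘ ♗ ♕ ♔ ♗ ♘ ♖



  a b c d e f g h
  ─────────────────
8│♜ · ♝ ♛ ♚ ♝ ♞ ♜│8
7│♟ ♟ ♟ ♟ ♟ · ♟ ♟│7
6│♞ · · · · · · ·│6
5│· · · · · ♟ · ·│5
4│· · · · · · ♙ ·│4
3│· · · · · · · ♙│3
2│♙ ♙ ♙ ♙ ♙ ♙ · ·│2
1│♖ ♘ ♗ ♕ ♔ ♗ ♘ ♖│1
  ─────────────────
  a b c d e f g h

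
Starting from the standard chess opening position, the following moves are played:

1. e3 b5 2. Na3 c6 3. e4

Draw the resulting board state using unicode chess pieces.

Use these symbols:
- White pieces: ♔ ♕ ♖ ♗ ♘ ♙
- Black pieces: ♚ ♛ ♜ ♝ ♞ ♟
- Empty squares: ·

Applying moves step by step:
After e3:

♜ ♞ ♝ ♛ ♚ ♝ ♞ ♜
♟ ♟ ♟ ♟ ♟ ♟ ♟ ♟
· · · · · · · ·
· · · · · · · ·
· · · · · · · ·
· · · · ♙ · · ·
♙ ♙ ♙ ♙ · ♙ ♙ ♙
♖ ♘ ♗ ♕ ♔ ♗ ♘ ♖


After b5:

♜ ♞ ♝ ♛ ♚ ♝ ♞ ♜
♟ · ♟ ♟ ♟ ♟ ♟ ♟
· · · · · · · ·
· ♟ · · · · · ·
· · · · · · · ·
· · · · ♙ · · ·
♙ ♙ ♙ ♙ · ♙ ♙ ♙
♖ ♘ ♗ ♕ ♔ ♗ ♘ ♖


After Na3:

♜ ♞ ♝ ♛ ♚ ♝ ♞ ♜
♟ · ♟ ♟ ♟ ♟ ♟ ♟
· · · · · · · ·
· ♟ · · · · · ·
· · · · · · · ·
♘ · · · ♙ · · ·
♙ ♙ ♙ ♙ · ♙ ♙ ♙
♖ · ♗ ♕ ♔ ♗ ♘ ♖


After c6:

♜ ♞ ♝ ♛ ♚ ♝ ♞ ♜
♟ · · ♟ ♟ ♟ ♟ ♟
· · ♟ · · · · ·
· ♟ · · · · · ·
· · · · · · · ·
♘ · · · ♙ · · ·
♙ ♙ ♙ ♙ · ♙ ♙ ♙
♖ · ♗ ♕ ♔ ♗ ♘ ♖


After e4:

♜ ♞ ♝ ♛ ♚ ♝ ♞ ♜
♟ · · ♟ ♟ ♟ ♟ ♟
· · ♟ · · · · ·
· ♟ · · · · · ·
· · · · ♙ · · ·
♘ · · · · · · ·
♙ ♙ ♙ ♙ · ♙ ♙ ♙
♖ · ♗ ♕ ♔ ♗ ♘ ♖



  a b c d e f g h
  ─────────────────
8│♜ ♞ ♝ ♛ ♚ ♝ ♞ ♜│8
7│♟ · · ♟ ♟ ♟ ♟ ♟│7
6│· · ♟ · · · · ·│6
5│· ♟ · · · · · ·│5
4│· · · · ♙ · · ·│4
3│♘ · · · · · · ·│3
2│♙ ♙ ♙ ♙ · ♙ ♙ ♙│2
1│♖ · ♗ ♕ ♔ ♗ ♘ ♖│1
  ─────────────────
  a b c d e f g h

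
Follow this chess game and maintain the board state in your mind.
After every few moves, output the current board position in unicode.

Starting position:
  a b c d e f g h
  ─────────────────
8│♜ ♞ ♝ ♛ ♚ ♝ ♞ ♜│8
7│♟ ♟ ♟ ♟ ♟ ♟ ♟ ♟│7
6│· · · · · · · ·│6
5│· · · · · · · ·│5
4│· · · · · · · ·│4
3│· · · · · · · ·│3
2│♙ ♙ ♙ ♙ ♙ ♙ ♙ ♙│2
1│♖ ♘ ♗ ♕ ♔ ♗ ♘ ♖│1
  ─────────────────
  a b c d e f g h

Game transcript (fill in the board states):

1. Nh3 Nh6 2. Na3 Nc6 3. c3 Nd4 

  a b c d e f g h
  ─────────────────
8│♜ · ♝ ♛ ♚ ♝ · ♜│8
7│♟ ♟ ♟ ♟ ♟ ♟ ♟ ♟│7
6│· · · · · · · ♞│6
5│· · · · · · · ·│5
4│· · · ♞ · · · ·│4
3│♘ · ♙ · · · · ♘│3
2│♙ ♙ · ♙ ♙ ♙ ♙ ♙│2
1│♖ · ♗ ♕ ♔ ♗ · ♖│1
  ─────────────────
  a b c d e f g h

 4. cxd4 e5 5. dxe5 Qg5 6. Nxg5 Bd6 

  a b c d e f g h
  ─────────────────
8│♜ · ♝ · ♚ · · ♜│8
7│♟ ♟ ♟ ♟ · ♟ ♟ ♟│7
6│· · · ♝ · · · ♞│6
5│· · · · ♙ · ♘ ·│5
4│· · · · · · · ·│4
3│♘ · · · · · · ·│3
2│♙ ♙ · ♙ ♙ ♙ ♙ ♙│2
1│♖ · ♗ ♕ ♔ ♗ · ♖│1
  ─────────────────
  a b c d e f g h

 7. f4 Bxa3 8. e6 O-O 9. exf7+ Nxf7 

  a b c d e f g h
  ─────────────────
8│♜ · ♝ · · ♜ ♚ ·│8
7│♟ ♟ ♟ ♟ · ♞ ♟ ♟│7
6│· · · · · · · ·│6
5│· · · · · · ♘ ·│5
4│· · · · · ♙ · ·│4
3│♝ · · · · · · ·│3
2│♙ ♙ · ♙ ♙ · ♙ ♙│2
1│♖ · ♗ ♕ ♔ ♗ · ♖│1
  ─────────────────
  a b c d e f g h

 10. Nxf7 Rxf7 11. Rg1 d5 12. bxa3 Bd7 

  a b c d e f g h
  ─────────────────
8│♜ · · · · · ♚ ·│8
7│♟ ♟ ♟ ♝ · ♜ ♟ ♟│7
6│· · · · · · · ·│6
5│· · · ♟ · · · ·│5
4│· · · · · ♙ · ·│4
3│♙ · · · · · · ·│3
2│♙ · · ♙ ♙ · ♙ ♙│2
1│♖ · ♗ ♕ ♔ ♗ ♖ ·│1
  ─────────────────
  a b c d e f g h

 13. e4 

  a b c d e f g h
  ─────────────────
8│♜ · · · · · ♚ ·│8
7│♟ ♟ ♟ ♝ · ♜ ♟ ♟│7
6│· · · · · · · ·│6
5│· · · ♟ · · · ·│5
4│· · · · ♙ ♙ · ·│4
3│♙ · · · · · · ·│3
2│♙ · · ♙ · · ♙ ♙│2
1│♖ · ♗ ♕ ♔ ♗ ♖ ·│1
  ─────────────────
  a b c d e f g h


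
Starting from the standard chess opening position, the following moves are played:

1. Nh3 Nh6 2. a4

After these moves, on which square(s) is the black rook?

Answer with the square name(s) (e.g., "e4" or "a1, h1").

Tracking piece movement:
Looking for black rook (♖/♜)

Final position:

  a b c d e f g h
  ─────────────────
8│♜ ♞ ♝ ♛ ♚ ♝ · ♜│8
7│♟ ♟ ♟ ♟ ♟ ♟ ♟ ♟│7
6│· · · · · · · ♞│6
5│· · · · · · · ·│5
4│♙ · · · · · · ·│4
3│· · · · · · · ♘│3
2│· ♙ ♙ ♙ ♙ ♙ ♙ ♙│2
1│♖ ♘ ♗ ♕ ♔ ♗ · ♖│1
  ─────────────────
  a b c d e f g h


a8, h8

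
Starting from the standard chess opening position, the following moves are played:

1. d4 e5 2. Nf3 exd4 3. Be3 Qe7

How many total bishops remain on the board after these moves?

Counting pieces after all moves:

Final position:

  a b c d e f g h
  ─────────────────
8│♜ ♞ ♝ · ♚ ♝ ♞ ♜│8
7│♟ ♟ ♟ ♟ ♛ ♟ ♟ ♟│7
6│· · · · · · · ·│6
5│· · · · · · · ·│5
4│· · · ♟ · · · ·│4
3│· · · · ♗ ♘ · ·│3
2│♙ ♙ ♙ · ♙ ♙ ♙ ♙│2
1│♖ ♘ · ♕ ♔ ♗ · ♖│1
  ─────────────────
  a b c d e f g h


4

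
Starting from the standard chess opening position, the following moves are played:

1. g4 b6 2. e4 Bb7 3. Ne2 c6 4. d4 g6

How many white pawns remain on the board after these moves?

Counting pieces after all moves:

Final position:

  a b c d e f g h
  ─────────────────
8│♜ ♞ · ♛ ♚ ♝ ♞ ♜│8
7│♟ ♝ · ♟ ♟ ♟ · ♟│7
6│· ♟ ♟ · · · ♟ ·│6
5│· · · · · · · ·│5
4│· · · ♙ ♙ · ♙ ·│4
3│· · · · · · · ·│3
2│♙ ♙ ♙ · ♘ ♙ · ♙│2
1│♖ ♘ ♗ ♕ ♔ ♗ · ♖│1
  ─────────────────
  a b c d e f g h


8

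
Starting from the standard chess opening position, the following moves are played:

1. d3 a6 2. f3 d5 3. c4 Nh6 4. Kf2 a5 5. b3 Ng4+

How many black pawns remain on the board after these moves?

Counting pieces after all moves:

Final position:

  a b c d e f g h
  ─────────────────
8│♜ ♞ ♝ ♛ ♚ ♝ · ♜│8
7│· ♟ ♟ · ♟ ♟ ♟ ♟│7
6│· · · · · · · ·│6
5│♟ · · ♟ · · · ·│5
4│· · ♙ · · · ♞ ·│4
3│· ♙ · ♙ · ♙ · ·│3
2│♙ · · · ♙ ♔ ♙ ♙│2
1│♖ ♘ ♗ ♕ · ♗ ♘ ♖│1
  ─────────────────
  a b c d e f g h


8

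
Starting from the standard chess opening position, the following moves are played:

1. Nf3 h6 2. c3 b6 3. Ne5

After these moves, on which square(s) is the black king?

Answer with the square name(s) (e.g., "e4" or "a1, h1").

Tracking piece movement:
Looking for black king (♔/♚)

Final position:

  a b c d e f g h
  ─────────────────
8│♜ ♞ ♝ ♛ ♚ ♝ ♞ ♜│8
7│♟ · ♟ ♟ ♟ ♟ ♟ ·│7
6│· ♟ · · · · · ♟│6
5│· · · · ♘ · · ·│5
4│· · · · · · · ·│4
3│· · ♙ · · · · ·│3
2│♙ ♙ · ♙ ♙ ♙ ♙ ♙│2
1│♖ ♘ ♗ ♕ ♔ ♗ · ♖│1
  ─────────────────
  a b c d e f g h


e8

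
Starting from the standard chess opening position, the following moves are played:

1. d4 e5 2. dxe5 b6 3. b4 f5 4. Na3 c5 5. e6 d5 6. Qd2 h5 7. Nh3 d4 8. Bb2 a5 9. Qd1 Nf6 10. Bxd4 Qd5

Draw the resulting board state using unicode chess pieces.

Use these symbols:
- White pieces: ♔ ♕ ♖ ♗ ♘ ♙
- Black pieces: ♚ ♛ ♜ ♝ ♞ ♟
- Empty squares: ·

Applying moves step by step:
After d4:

♜ ♞ ♝ ♛ ♚ ♝ ♞ ♜
♟ ♟ ♟ ♟ ♟ ♟ ♟ ♟
· · · · · · · ·
· · · · · · · ·
· · · ♙ · · · ·
· · · · · · · ·
♙ ♙ ♙ · ♙ ♙ ♙ ♙
♖ ♘ ♗ ♕ ♔ ♗ ♘ ♖


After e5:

♜ ♞ ♝ ♛ ♚ ♝ ♞ ♜
♟ ♟ ♟ ♟ · ♟ ♟ ♟
· · · · · · · ·
· · · · ♟ · · ·
· · · ♙ · · · ·
· · · · · · · ·
♙ ♙ ♙ · ♙ ♙ ♙ ♙
♖ ♘ ♗ ♕ ♔ ♗ ♘ ♖


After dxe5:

♜ ♞ ♝ ♛ ♚ ♝ ♞ ♜
♟ ♟ ♟ ♟ · ♟ ♟ ♟
· · · · · · · ·
· · · · ♙ · · ·
· · · · · · · ·
· · · · · · · ·
♙ ♙ ♙ · ♙ ♙ ♙ ♙
♖ ♘ ♗ ♕ ♔ ♗ ♘ ♖


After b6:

♜ ♞ ♝ ♛ ♚ ♝ ♞ ♜
♟ · ♟ ♟ · ♟ ♟ ♟
· ♟ · · · · · ·
· · · · ♙ · · ·
· · · · · · · ·
· · · · · · · ·
♙ ♙ ♙ · ♙ ♙ ♙ ♙
♖ ♘ ♗ ♕ ♔ ♗ ♘ ♖


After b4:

♜ ♞ ♝ ♛ ♚ ♝ ♞ ♜
♟ · ♟ ♟ · ♟ ♟ ♟
· ♟ · · · · · ·
· · · · ♙ · · ·
· ♙ · · · · · ·
· · · · · · · ·
♙ · ♙ · ♙ ♙ ♙ ♙
♖ ♘ ♗ ♕ ♔ ♗ ♘ ♖


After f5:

♜ ♞ ♝ ♛ ♚ ♝ ♞ ♜
♟ · ♟ ♟ · · ♟ ♟
· ♟ · · · · · ·
· · · · ♙ ♟ · ·
· ♙ · · · · · ·
· · · · · · · ·
♙ · ♙ · ♙ ♙ ♙ ♙
♖ ♘ ♗ ♕ ♔ ♗ ♘ ♖


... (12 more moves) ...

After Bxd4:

♜ ♞ ♝ ♛ ♚ ♝ · ♜
· · · · · · ♟ ·
· ♟ · · ♙ ♞ · ·
♟ · ♟ · · ♟ · ♟
· ♙ · ♗ · · · ·
♘ · · · · · · ♘
♙ · ♙ · ♙ ♙ ♙ ♙
♖ · · ♕ ♔ ♗ · ♖


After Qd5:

♜ ♞ ♝ · ♚ ♝ · ♜
· · · · · · ♟ ·
· ♟ · · ♙ ♞ · ·
♟ · ♟ ♛ · ♟ · ♟
· ♙ · ♗ · · · ·
♘ · · · · · · ♘
♙ · ♙ · ♙ ♙ ♙ ♙
♖ · · ♕ ♔ ♗ · ♖



  a b c d e f g h
  ─────────────────
8│♜ ♞ ♝ · ♚ ♝ · ♜│8
7│· · · · · · ♟ ·│7
6│· ♟ · · ♙ ♞ · ·│6
5│♟ · ♟ ♛ · ♟ · ♟│5
4│· ♙ · ♗ · · · ·│4
3│♘ · · · · · · ♘│3
2│♙ · ♙ · ♙ ♙ ♙ ♙│2
1│♖ · · ♕ ♔ ♗ · ♖│1
  ─────────────────
  a b c d e f g h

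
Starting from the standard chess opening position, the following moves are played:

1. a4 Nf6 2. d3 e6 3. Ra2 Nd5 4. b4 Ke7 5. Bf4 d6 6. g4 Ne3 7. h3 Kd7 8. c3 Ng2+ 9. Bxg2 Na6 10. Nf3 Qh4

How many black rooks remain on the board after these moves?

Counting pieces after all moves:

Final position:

  a b c d e f g h
  ─────────────────
8│♜ · ♝ · · ♝ · ♜│8
7│♟ ♟ ♟ ♚ · ♟ ♟ ♟│7
6│♞ · · ♟ ♟ · · ·│6
5│· · · · · · · ·│5
4│♙ ♙ · · · ♗ ♙ ♛│4
3│· · ♙ ♙ · ♘ · ♙│3
2│♖ · · · ♙ ♙ ♗ ·│2
1│· ♘ · ♕ ♔ · · ♖│1
  ─────────────────
  a b c d e f g h


2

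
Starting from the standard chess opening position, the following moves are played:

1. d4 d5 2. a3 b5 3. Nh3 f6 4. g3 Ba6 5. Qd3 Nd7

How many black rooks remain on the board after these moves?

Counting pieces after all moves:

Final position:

  a b c d e f g h
  ─────────────────
8│♜ · · ♛ ♚ ♝ ♞ ♜│8
7│♟ · ♟ ♞ ♟ · ♟ ♟│7
6│♝ · · · · ♟ · ·│6
5│· ♟ · ♟ · · · ·│5
4│· · · ♙ · · · ·│4
3│♙ · · ♕ · · ♙ ♘│3
2│· ♙ ♙ · ♙ ♙ · ♙│2
1│♖ ♘ ♗ · ♔ ♗ · ♖│1
  ─────────────────
  a b c d e f g h


2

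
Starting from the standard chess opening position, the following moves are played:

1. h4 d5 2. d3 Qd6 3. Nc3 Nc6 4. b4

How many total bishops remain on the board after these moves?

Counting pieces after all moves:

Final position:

  a b c d e f g h
  ─────────────────
8│♜ · ♝ · ♚ ♝ ♞ ♜│8
7│♟ ♟ ♟ · ♟ ♟ ♟ ♟│7
6│· · ♞ ♛ · · · ·│6
5│· · · ♟ · · · ·│5
4│· ♙ · · · · · ♙│4
3│· · ♘ ♙ · · · ·│3
2│♙ · ♙ · ♙ ♙ ♙ ·│2
1│♖ · ♗ ♕ ♔ ♗ ♘ ♖│1
  ─────────────────
  a b c d e f g h


4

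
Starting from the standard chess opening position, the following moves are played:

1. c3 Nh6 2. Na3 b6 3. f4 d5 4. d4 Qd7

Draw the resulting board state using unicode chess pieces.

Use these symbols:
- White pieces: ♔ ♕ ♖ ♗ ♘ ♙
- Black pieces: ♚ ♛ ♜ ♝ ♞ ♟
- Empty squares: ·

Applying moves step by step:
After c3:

♜ ♞ ♝ ♛ ♚ ♝ ♞ ♜
♟ ♟ ♟ ♟ ♟ ♟ ♟ ♟
· · · · · · · ·
· · · · · · · ·
· · · · · · · ·
· · ♙ · · · · ·
♙ ♙ · ♙ ♙ ♙ ♙ ♙
♖ ♘ ♗ ♕ ♔ ♗ ♘ ♖


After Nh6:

♜ ♞ ♝ ♛ ♚ ♝ · ♜
♟ ♟ ♟ ♟ ♟ ♟ ♟ ♟
· · · · · · · ♞
· · · · · · · ·
· · · · · · · ·
· · ♙ · · · · ·
♙ ♙ · ♙ ♙ ♙ ♙ ♙
♖ ♘ ♗ ♕ ♔ ♗ ♘ ♖


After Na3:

♜ ♞ ♝ ♛ ♚ ♝ · ♜
♟ ♟ ♟ ♟ ♟ ♟ ♟ ♟
· · · · · · · ♞
· · · · · · · ·
· · · · · · · ·
♘ · ♙ · · · · ·
♙ ♙ · ♙ ♙ ♙ ♙ ♙
♖ · ♗ ♕ ♔ ♗ ♘ ♖


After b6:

♜ ♞ ♝ ♛ ♚ ♝ · ♜
♟ · ♟ ♟ ♟ ♟ ♟ ♟
· ♟ · · · · · ♞
· · · · · · · ·
· · · · · · · ·
♘ · ♙ · · · · ·
♙ ♙ · ♙ ♙ ♙ ♙ ♙
♖ · ♗ ♕ ♔ ♗ ♘ ♖


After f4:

♜ ♞ ♝ ♛ ♚ ♝ · ♜
♟ · ♟ ♟ ♟ ♟ ♟ ♟
· ♟ · · · · · ♞
· · · · · · · ·
· · · · · ♙ · ·
♘ · ♙ · · · · ·
♙ ♙ · ♙ ♙ · ♙ ♙
♖ · ♗ ♕ ♔ ♗ ♘ ♖


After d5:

♜ ♞ ♝ ♛ ♚ ♝ · ♜
♟ · ♟ · ♟ ♟ ♟ ♟
· ♟ · · · · · ♞
· · · ♟ · · · ·
· · · · · ♙ · ·
♘ · ♙ · · · · ·
♙ ♙ · ♙ ♙ · ♙ ♙
♖ · ♗ ♕ ♔ ♗ ♘ ♖


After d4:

♜ ♞ ♝ ♛ ♚ ♝ · ♜
♟ · ♟ · ♟ ♟ ♟ ♟
· ♟ · · · · · ♞
· · · ♟ · · · ·
· · · ♙ · ♙ · ·
♘ · ♙ · · · · ·
♙ ♙ · · ♙ · ♙ ♙
♖ · ♗ ♕ ♔ ♗ ♘ ♖


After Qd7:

♜ ♞ ♝ · ♚ ♝ · ♜
♟ · ♟ ♛ ♟ ♟ ♟ ♟
· ♟ · · · · · ♞
· · · ♟ · · · ·
· · · ♙ · ♙ · ·
♘ · ♙ · · · · ·
♙ ♙ · · ♙ · ♙ ♙
♖ · ♗ ♕ ♔ ♗ ♘ ♖



  a b c d e f g h
  ─────────────────
8│♜ ♞ ♝ · ♚ ♝ · ♜│8
7│♟ · ♟ ♛ ♟ ♟ ♟ ♟│7
6│· ♟ · · · · · ♞│6
5│· · · ♟ · · · ·│5
4│· · · ♙ · ♙ · ·│4
3│♘ · ♙ · · · · ·│3
2│♙ ♙ · · ♙ · ♙ ♙│2
1│♖ · ♗ ♕ ♔ ♗ ♘ ♖│1
  ─────────────────
  a b c d e f g h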